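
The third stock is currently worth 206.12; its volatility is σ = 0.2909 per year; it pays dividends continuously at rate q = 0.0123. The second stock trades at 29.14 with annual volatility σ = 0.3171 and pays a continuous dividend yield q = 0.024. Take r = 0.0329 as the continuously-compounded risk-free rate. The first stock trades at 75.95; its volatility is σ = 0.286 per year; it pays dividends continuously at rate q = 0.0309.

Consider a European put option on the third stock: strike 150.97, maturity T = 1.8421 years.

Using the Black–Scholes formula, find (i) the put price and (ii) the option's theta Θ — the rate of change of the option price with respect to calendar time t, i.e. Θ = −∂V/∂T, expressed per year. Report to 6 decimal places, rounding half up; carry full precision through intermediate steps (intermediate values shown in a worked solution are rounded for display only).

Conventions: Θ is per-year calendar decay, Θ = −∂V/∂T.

price = 6.817535
Θ = -3.993004

σ√T = 0.2909·√1.8421 = 0.394821
d₁ = (ln(S/K) + (r−q+σ²/2)T) / (σ√T) = (ln(206.12/150.97) + (0.0329−0.0123+0.2909²/2)·1.8421) / 0.394821 = (0.311377 + 0.115889) / 0.394821 = 1.082178
d₂ = d₁ − σ√T = 1.082178 − 0.394821 = 0.687356
e^{−rT} = 0.941195
e^{−qT} = 0.977597
N(−d₁) = 0.139587,  N(−d₂) = 0.245929
Put price V = K·e^{−rT}·N(−d₂) − S·e^{−qT}·N(−d₁) = 34.944600 − 28.127065 = 6.817535
φ(d₁) = (1/√(2π))·e^{−d₁²/2} = 0.222130
Θ = −S·e^{−qT}·φ(d₁)·σ/(2√T) − q·S·e^{−qT}·N(−d₁) + r·K·e^{−rT}·N(−d₂) = −4.796719 − 0.345963 + 1.149677 = -3.993004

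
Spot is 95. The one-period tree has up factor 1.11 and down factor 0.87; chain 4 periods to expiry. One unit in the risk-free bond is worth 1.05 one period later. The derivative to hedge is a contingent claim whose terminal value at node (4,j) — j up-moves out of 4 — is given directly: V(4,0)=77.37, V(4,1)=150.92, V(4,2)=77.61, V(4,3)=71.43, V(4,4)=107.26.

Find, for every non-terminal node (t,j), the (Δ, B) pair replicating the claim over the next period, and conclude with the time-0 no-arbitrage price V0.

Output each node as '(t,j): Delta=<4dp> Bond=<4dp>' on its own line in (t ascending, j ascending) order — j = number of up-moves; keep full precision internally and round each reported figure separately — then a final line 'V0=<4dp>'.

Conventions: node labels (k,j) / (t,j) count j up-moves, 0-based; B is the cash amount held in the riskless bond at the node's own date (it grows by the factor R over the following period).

Under the risk-neutral measure, an up-move has probability p* = (R−d)/(u−d) = 0.7500 and values discount at R = 1.05.
Expiry values: V(4,0)=77.3700, V(4,1)=150.9200, V(4,2)=77.6100, V(4,3)=71.4300, V(4,4)=107.2600
  t=3,j=0: stock 62.5578 → up 69.4391 (V=150.9200), down 54.4253 (V=77.3700). Price 126.2214; hedge Δ=4.8988, bond B=-180.2369.
  t=3,j=1: stock 79.8151 → up 88.5948 (V=77.6100), down 69.4391 (V=150.9200). Price 91.3690; hedge Δ=-3.8271, bond B=396.8274.
  t=3,j=2: stock 101.8331 → up 113.0347 (V=71.4300), down 88.5948 (V=77.6100). Price 69.5000; hedge Δ=-0.2529, bond B=95.2500.
  t=3,j=3: stock 129.9249 → up 144.2167 (V=107.2600), down 113.0347 (V=71.4300). Price 93.6214; hedge Δ=1.1491, bond B=-55.6702.
  t=2,j=0: stock 71.9055 → up 79.8151 (V=91.3690), down 62.5578 (V=126.2214). Price 95.3163; hedge Δ=-2.0196, bond B=240.5346.
  t=2,j=1: stock 91.7415 → up 101.8331 (V=69.5000), down 79.8151 (V=91.3690). Price 71.3974; hedge Δ=-0.9932, bond B=162.5184.
  t=2,j=2: stock 117.0495 → up 129.9249 (V=93.6214), down 101.8331 (V=69.5000). Price 83.4201; hedge Δ=0.8587, bond B=-17.0859.
  t=1,j=0: stock 82.6500 → up 91.7415 (V=71.3974), down 71.9055 (V=95.3163). Price 73.6925; hedge Δ=-1.2058, bond B=173.3547.
  t=1,j=1: stock 105.4500 → up 117.0495 (V=83.4201), down 91.7415 (V=71.3974). Price 76.5851; hedge Δ=0.4751, bond B=26.4907.
  t=0,j=0: stock 95.0000 → up 105.4500 (V=76.5851), down 82.6500 (V=73.6925). Price 72.2495; hedge Δ=0.1269, bond B=60.1968.
Sanity check at the root: Δ(0,0)·S0 + B(0,0) reproduces V0 = 72.2495.

(0,0): Delta=0.1269 Bond=60.1968
(1,0): Delta=-1.2058 Bond=173.3547
(1,1): Delta=0.4751 Bond=26.4907
(2,0): Delta=-2.0196 Bond=240.5346
(2,1): Delta=-0.9932 Bond=162.5184
(2,2): Delta=0.8587 Bond=-17.0859
(3,0): Delta=4.8988 Bond=-180.2369
(3,1): Delta=-3.8271 Bond=396.8274
(3,2): Delta=-0.2529 Bond=95.2500
(3,3): Delta=1.1491 Bond=-55.6702
V0=72.2495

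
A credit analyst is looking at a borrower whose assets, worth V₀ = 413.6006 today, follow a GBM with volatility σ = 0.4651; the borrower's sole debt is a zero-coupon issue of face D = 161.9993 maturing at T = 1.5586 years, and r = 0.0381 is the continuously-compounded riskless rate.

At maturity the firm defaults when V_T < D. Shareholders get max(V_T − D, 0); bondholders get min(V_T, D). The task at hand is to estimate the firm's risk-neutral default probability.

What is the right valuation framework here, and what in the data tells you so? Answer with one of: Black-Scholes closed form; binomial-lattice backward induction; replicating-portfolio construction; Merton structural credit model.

framework: Merton structural credit model

Key observation: a levered firm with one bullet debt due at 1.5586 years is the canonical structural-credit setup: equity is a call on the firm's assets struck at the face value.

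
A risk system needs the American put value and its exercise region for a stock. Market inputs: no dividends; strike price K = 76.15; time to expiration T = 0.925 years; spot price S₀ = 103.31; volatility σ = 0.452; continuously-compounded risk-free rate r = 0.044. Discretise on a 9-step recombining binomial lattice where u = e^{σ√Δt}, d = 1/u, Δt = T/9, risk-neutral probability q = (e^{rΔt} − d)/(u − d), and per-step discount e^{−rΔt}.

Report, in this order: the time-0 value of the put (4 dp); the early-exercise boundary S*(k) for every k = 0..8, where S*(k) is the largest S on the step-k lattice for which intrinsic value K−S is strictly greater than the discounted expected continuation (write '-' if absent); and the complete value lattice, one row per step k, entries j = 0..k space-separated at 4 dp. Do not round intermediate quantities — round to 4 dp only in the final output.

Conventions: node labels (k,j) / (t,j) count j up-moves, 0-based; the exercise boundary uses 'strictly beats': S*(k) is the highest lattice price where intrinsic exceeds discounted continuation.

params: Δt=0.10278 u=1.15593 d=0.86510 q=0.47942 e^(-rΔt)=0.99549
t_9 payoffs: 48.1116 38.6857 26.0910 9.2623 0.0000 0.0000 0.0000 0.0000 0.0000 0.0000
t_8: node(8,0) S=32.4105 payoff=43.7395 vs cont=43.3959 → 43.7395 [stop]  node(8,1) S=43.3062 payoff=32.8438 vs cont=32.5003 → 32.8438 [stop]  node(8,2) S=57.8647 payoff=18.2853 vs cont=17.9417 → 18.2853 [stop]  node(8,3) S=77.3176 payoff=0.0000 vs cont=4.8000 → 4.8000 [wait]  node(8,4) S=103.3100 payoff=0.0000 vs cont=0.0000 → 0.0000 [wait]  node(8,5) S=138.0405 payoff=0.0000 vs cont=0.0000 → 0.0000 [wait]  node(8,6) S=184.4467 payoff=0.0000 vs cont=0.0000 → 0.0000 [wait]  node(8,7) S=246.4535 payoff=0.0000 vs cont=0.0000 → 0.0000 [wait]  node(8,8) S=329.3058 payoff=0.0000 vs cont=0.0000 → 0.0000 [wait]  ⇒ S*(8)=57.8647
t_7: node(7,0) S=37.4643 payoff=38.6857 vs cont=38.3421 → 38.6857 [stop]  node(7,1) S=50.0590 payoff=26.0910 vs cont=25.7475 → 26.0910 [stop]  node(7,2) S=66.8877 payoff=9.2623 vs cont=11.7668 → 11.7668 [wait]  node(7,3) S=89.3738 payoff=0.0000 vs cont=2.4875 → 2.4875 [wait]  node(7,4) S=119.4193 payoff=0.0000 vs cont=0.0000 → 0.0000 [wait]  node(7,5) S=159.5654 payoff=0.0000 vs cont=0.0000 → 0.0000 [wait]  node(7,6) S=213.2077 payoff=0.0000 vs cont=0.0000 → 0.0000 [wait]  node(7,7) S=284.8834 payoff=0.0000 vs cont=0.0000 → 0.0000 [wait]  ⇒ S*(7)=50.0590
t_6: node(6,0) S=43.3062 payoff=32.8438 vs cont=32.5003 → 32.8438 [stop]  node(6,1) S=57.8647 payoff=18.2853 vs cont=19.1370 → 19.1370 [wait]  node(6,2) S=77.3176 payoff=0.0000 vs cont=7.2851 → 7.2851 [wait]  node(6,3) S=103.3100 payoff=0.0000 vs cont=1.2891 → 1.2891 [wait]  node(6,4) S=138.0405 payoff=0.0000 vs cont=0.0000 → 0.0000 [wait]  node(6,5) S=184.4467 payoff=0.0000 vs cont=0.0000 → 0.0000 [wait]  node(6,6) S=246.4535 payoff=0.0000 vs cont=0.0000 → 0.0000 [wait]  ⇒ S*(6)=43.3062
t_5: node(5,0) S=50.0590 payoff=26.0910 vs cont=26.1539 → 26.1539 [wait]  node(5,1) S=66.8877 payoff=9.2623 vs cont=13.3942 → 13.3942 [wait]  node(5,2) S=89.3738 payoff=0.0000 vs cont=4.3906 → 4.3906 [wait]  node(5,3) S=119.4193 payoff=0.0000 vs cont=0.6681 → 0.6681 [wait]  node(5,4) S=159.5654 payoff=0.0000 vs cont=0.0000 → 0.0000 [wait]  node(5,5) S=213.2077 payoff=0.0000 vs cont=0.0000 → 0.0000 [wait]  ⇒ S*(5)=-
t_4: node(4,0) S=57.8647 payoff=18.2853 vs cont=19.9463 → 19.9463 [wait]  node(4,1) S=77.3176 payoff=0.0000 vs cont=9.0367 → 9.0367 [wait]  node(4,2) S=103.3100 payoff=0.0000 vs cont=2.5942 → 2.5942 [wait]  node(4,3) S=138.0405 payoff=0.0000 vs cont=0.3462 → 0.3462 [wait]  node(4,4) S=184.4467 payoff=0.0000 vs cont=0.0000 → 0.0000 [wait]  ⇒ S*(4)=-
t_3: node(3,0) S=66.8877 payoff=9.2623 vs cont=14.6496 → 14.6496 [wait]  node(3,1) S=89.3738 payoff=0.0000 vs cont=5.9212 → 5.9212 [wait]  node(3,2) S=119.4193 payoff=0.0000 vs cont=1.5096 → 1.5096 [wait]  node(3,3) S=159.5654 payoff=0.0000 vs cont=0.1794 → 0.1794 [wait]  ⇒ S*(3)=-
t_2: node(2,0) S=77.3176 payoff=0.0000 vs cont=10.4178 → 10.4178 [wait]  node(2,1) S=103.3100 payoff=0.0000 vs cont=3.7890 → 3.7890 [wait]  node(2,2) S=138.0405 payoff=0.0000 vs cont=0.8679 → 0.8679 [wait]  ⇒ S*(2)=-
t_1: node(1,0) S=89.3738 payoff=0.0000 vs cont=7.2072 → 7.2072 [wait]  node(1,1) S=119.4193 payoff=0.0000 vs cont=2.3778 → 2.3778 [wait]  ⇒ S*(1)=-
t_0: node(0,0) S=103.3100 payoff=0.0000 vs cont=4.8698 → 4.8698 [wait]  ⇒ S*(0)=-

price = 4.8698
boundary = - - - - - - 43.3062 50.0590 57.8647
tree:
4.8698
7.2072 2.3778
10.4178 3.7890 0.8679
14.6496 5.9212 1.5096 0.1794
19.9463 9.0367 2.5942 0.3462 0.0000
26.1539 13.3942 4.3906 0.6681 0.0000 0.0000
32.8438 19.1370 7.2851 1.2891 0.0000 0.0000 0.0000
38.6857 26.0910 11.7668 2.4875 0.0000 0.0000 0.0000 0.0000
43.7395 32.8438 18.2853 4.8000 0.0000 0.0000 0.0000 0.0000 0.0000
48.1116 38.6857 26.0910 9.2623 0.0000 0.0000 0.0000 0.0000 0.0000 0.0000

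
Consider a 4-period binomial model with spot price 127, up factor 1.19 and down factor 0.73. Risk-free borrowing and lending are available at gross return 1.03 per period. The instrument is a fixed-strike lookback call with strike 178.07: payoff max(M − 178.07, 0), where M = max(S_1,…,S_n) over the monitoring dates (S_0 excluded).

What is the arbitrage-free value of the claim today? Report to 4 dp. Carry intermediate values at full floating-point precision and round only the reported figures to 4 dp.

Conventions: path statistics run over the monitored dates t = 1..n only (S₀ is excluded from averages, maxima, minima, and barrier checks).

Set p* = 0.6522 (from d < R < u); the path-dependent value is the discounted p*-expectation over all price paths.
Enumerate all 2^4 = 16 price paths (U = up ×1.19, D = down ×0.73); each path with k up-moves has probability p*^k·(1−p*)^(4−k).
DDDD: M=92.7100, payoff=0.0000, prob=0.014637
UDDD: M=151.1300, payoff=0.0000, prob=0.027444
DUDD: M=110.3249, payoff=0.0000, prob=0.027444
UUDD: M=179.8447, payoff=1.7747, prob=0.051458
DDUD: M=92.7100, payoff=0.0000, prob=0.027444
UDUD: M=151.1300, payoff=0.0000, prob=0.051458
DUUD: M=131.2866, payoff=0.0000, prob=0.051458
UUUD: M=214.0152, payoff=35.9452, prob=0.096483
DDDU: M=92.7100, payoff=0.0000, prob=0.027444
UDDU: M=151.1300, payoff=0.0000, prob=0.051458
DUDU: M=110.3249, payoff=0.0000, prob=0.051458
UUDU: M=179.8447, payoff=1.7747, prob=0.096483
DDUU: M=95.8392, payoff=0.0000, prob=0.051458
UDUU: M=156.2311, payoff=0.0000, prob=0.096483
DUUU: M=156.2311, payoff=0.0000, prob=0.096483
UUUU: M=254.6781, payoff=76.6081, prob=0.180906
Price = Σ prob·payoff / R^4 = 17.589548 / 1.125509 = 15.6281

price = 15.6281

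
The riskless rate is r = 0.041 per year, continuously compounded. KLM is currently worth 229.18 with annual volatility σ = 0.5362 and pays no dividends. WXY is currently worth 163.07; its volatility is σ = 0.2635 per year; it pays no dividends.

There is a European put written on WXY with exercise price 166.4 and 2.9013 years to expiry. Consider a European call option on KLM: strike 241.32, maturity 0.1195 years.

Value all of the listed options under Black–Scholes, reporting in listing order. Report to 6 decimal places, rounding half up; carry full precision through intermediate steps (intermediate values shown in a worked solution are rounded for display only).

[WXY put K=166.4]
σ√T = 0.2635·√2.9013 = 0.448825
d₁ = (ln(S/K) + (r+σ²/2)T) / (σ√T) = (ln(163.07/166.4) + (0.041+0.2635²/2)·2.9013) / 0.448825 = (-0.020215 + 0.219675) / 0.448825 = 0.444405
d₂ = d₁ − σ√T = 0.444405 − 0.448825 = -0.004419
e^{−rT} = 0.887849
N(−d₁) = 0.328375,  N(−d₂) = 0.501763
price = K·e^{−rT}·N(−d₂) − S·N(−d₁) = 74.129536 − 53.548069 = 20.581467
[KLM call K=241.32]
σ√T = 0.5362·√0.1195 = 0.185358
d₁ = (ln(S/K) + (r+σ²/2)T) / (σ√T) = (ln(229.18/241.32) + (0.041+0.5362²/2)·0.1195) / 0.185358 = (-0.051616 + 0.022078) / 0.185358 = -0.159356
d₂ = d₁ − σ√T = -0.159356 − 0.185358 = -0.344714
e^{−rT} = 0.995112
N(d₁) = 0.436694,  N(d₂) = 0.365155
price = S·N(d₁) − K·e^{−rT}·N(d₂) = 100.081571 − 87.688463 = 12.393108

price(WXY put K=166.4) = 20.581467
price(KLM call K=241.32) = 12.393108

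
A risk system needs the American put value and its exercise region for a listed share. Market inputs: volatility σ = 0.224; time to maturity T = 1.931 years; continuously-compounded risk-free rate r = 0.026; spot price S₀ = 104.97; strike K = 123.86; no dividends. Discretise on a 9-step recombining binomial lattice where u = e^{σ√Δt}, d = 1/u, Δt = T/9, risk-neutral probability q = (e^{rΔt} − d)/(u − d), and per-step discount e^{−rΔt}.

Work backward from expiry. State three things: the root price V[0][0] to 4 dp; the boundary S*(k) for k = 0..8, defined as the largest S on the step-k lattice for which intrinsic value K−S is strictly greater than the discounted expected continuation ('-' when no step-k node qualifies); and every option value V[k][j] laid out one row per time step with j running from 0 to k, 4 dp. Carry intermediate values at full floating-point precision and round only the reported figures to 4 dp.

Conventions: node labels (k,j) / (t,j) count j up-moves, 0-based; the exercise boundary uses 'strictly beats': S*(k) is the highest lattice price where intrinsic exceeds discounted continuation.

price = 22.8134
boundary = - - 85.2988 76.8921 85.2988 94.6246 85.2988 94.6246 104.9700
tree:
22.8134
30.0941 15.8162
38.5612 21.9967 9.8369
46.9679 29.6377 14.6315 5.1712
54.5461 38.5612 21.0805 8.3715 2.0413
61.3773 46.9679 29.2354 13.1933 3.6622 0.4495
67.5354 54.5461 38.5612 20.0907 6.4706 0.9059 0.0000
73.0865 61.3773 46.9679 29.2354 11.2066 1.8255 0.0000 0.0000
78.0905 67.5354 54.5461 38.5612 18.8900 3.6788 0.0000 0.0000 0.0000
82.6014 73.0865 61.3773 46.9679 29.2354 7.4135 0.0000 0.0000 0.0000 0.0000

Δt=0.21456  u=1.10933  d=0.90144  q=0.50099  discount=0.99444
step 9 (expiry): payoffs max(K−S,0) = 82.6014 73.0865 61.3773 46.9679 29.2354 7.4135 0.0000 0.0000 0.0000 0.0000
step 8: (k=8,j=0): S=45.7695, K−S=78.0905, hold=77.4015 ⇒ V=78.0905 exercise | (k=8,j=1): S=56.3246, K−S=67.5354, hold=66.8463 ⇒ V=67.5354 exercise | (k=8,j=2): S=69.3139, K−S=54.5461, hold=53.8570 ⇒ V=54.5461 exercise | (k=8,j=3): S=85.2988, K−S=38.5612, hold=37.8722 ⇒ V=38.5612 exercise | (k=8,j=4): S=104.9700, K−S=18.8900, hold=18.2010 ⇒ V=18.8900 exercise | (k=8,j=5): S=129.1777, K−S=0.0000, hold=3.6788 ⇒ V=3.6788 continue | (k=8,j=6): S=158.9680, K−S=0.0000, hold=0.0000 ⇒ V=0.0000 continue | (k=8,j=7): S=195.6285, K−S=0.0000, hold=0.0000 ⇒ V=0.0000 continue | (k=8,j=8): S=240.7434, K−S=0.0000, hold=0.0000 ⇒ V=0.0000 continue  boundary S*=104.9700
step 7: (k=7,j=0): S=50.7735, K−S=73.0865, hold=72.3975 ⇒ V=73.0865 exercise | (k=7,j=1): S=62.4827, K−S=61.3773, hold=60.6883 ⇒ V=61.3773 exercise | (k=7,j=2): S=76.8921, K−S=46.9679, hold=46.2789 ⇒ V=46.9679 exercise | (k=7,j=3): S=94.6246, K−S=29.2354, hold=28.5464 ⇒ V=29.2354 exercise | (k=7,j=4): S=116.4465, K−S=7.4135, hold=11.2066 ⇒ V=11.2066 continue | (k=7,j=5): S=143.3008, K−S=0.0000, hold=1.8255 ⇒ V=1.8255 continue | (k=7,j=6): S=176.3482, K−S=0.0000, hold=0.0000 ⇒ V=0.0000 continue | (k=7,j=7): S=217.0167, K−S=0.0000, hold=0.0000 ⇒ V=0.0000 continue  boundary S*=94.6246
step 6: (k=6,j=0): S=56.3246, K−S=67.5354, hold=66.8463 ⇒ V=67.5354 exercise | (k=6,j=1): S=69.3139, K−S=54.5461, hold=53.8570 ⇒ V=54.5461 exercise | (k=6,j=2): S=85.2988, K−S=38.5612, hold=37.8722 ⇒ V=38.5612 exercise | (k=6,j=3): S=104.9700, K−S=18.8900, hold=20.0907 ⇒ V=20.0907 continue | (k=6,j=4): S=129.1777, K−S=0.0000, hold=6.4706 ⇒ V=6.4706 continue | (k=6,j=5): S=158.9680, K−S=0.0000, hold=0.9059 ⇒ V=0.9059 continue | (k=6,j=6): S=195.6285, K−S=0.0000, hold=0.0000 ⇒ V=0.0000 continue  boundary S*=85.2988
step 5: (k=5,j=0): S=62.4827, K−S=61.3773, hold=60.6883 ⇒ V=61.3773 exercise | (k=5,j=1): S=76.8921, K−S=46.9679, hold=46.2789 ⇒ V=46.9679 exercise | (k=5,j=2): S=94.6246, K−S=29.2354, hold=29.1446 ⇒ V=29.2354 exercise | (k=5,j=3): S=116.4465, K−S=7.4135, hold=13.1933 ⇒ V=13.1933 continue | (k=5,j=4): S=143.3008, K−S=0.0000, hold=3.6622 ⇒ V=3.6622 continue | (k=5,j=5): S=176.3482, K−S=0.0000, hold=0.4495 ⇒ V=0.4495 continue  boundary S*=94.6246
step 4: (k=4,j=0): S=69.3139, K−S=54.5461, hold=53.8570 ⇒ V=54.5461 exercise | (k=4,j=1): S=85.2988, K−S=38.5612, hold=37.8722 ⇒ V=38.5612 exercise | (k=4,j=2): S=104.9700, K−S=18.8900, hold=21.0805 ⇒ V=21.0805 continue | (k=4,j=3): S=129.1777, K−S=0.0000, hold=8.3715 ⇒ V=8.3715 continue | (k=4,j=4): S=158.9680, K−S=0.0000, hold=2.0413 ⇒ V=2.0413 continue  boundary S*=85.2988
step 3: (k=3,j=0): S=76.8921, K−S=46.9679, hold=46.2789 ⇒ V=46.9679 exercise | (k=3,j=1): S=94.6246, K−S=29.2354, hold=29.6377 ⇒ V=29.6377 continue | (k=3,j=2): S=116.4465, K−S=7.4135, hold=14.6315 ⇒ V=14.6315 continue | (k=3,j=3): S=143.3008, K−S=0.0000, hold=5.1712 ⇒ V=5.1712 continue  boundary S*=76.8921
step 2: (k=2,j=0): S=85.2988, K−S=38.5612, hold=38.0726 ⇒ V=38.5612 exercise | (k=2,j=1): S=104.9700, K−S=18.8900, hold=21.9967 ⇒ V=21.9967 continue | (k=2,j=2): S=129.1777, K−S=0.0000, hold=9.8369 ⇒ V=9.8369 continue  boundary S*=85.2988
step 1: (k=1,j=0): S=94.6246, K−S=29.2354, hold=30.0941 ⇒ V=30.0941 continue | (k=1,j=1): S=116.4465, K−S=7.4135, hold=15.8162 ⇒ V=15.8162 continue  boundary S*=-
step 0: (k=0,j=0): S=104.9700, K−S=18.8900, hold=22.8134 ⇒ V=22.8134 continue  boundary S*=-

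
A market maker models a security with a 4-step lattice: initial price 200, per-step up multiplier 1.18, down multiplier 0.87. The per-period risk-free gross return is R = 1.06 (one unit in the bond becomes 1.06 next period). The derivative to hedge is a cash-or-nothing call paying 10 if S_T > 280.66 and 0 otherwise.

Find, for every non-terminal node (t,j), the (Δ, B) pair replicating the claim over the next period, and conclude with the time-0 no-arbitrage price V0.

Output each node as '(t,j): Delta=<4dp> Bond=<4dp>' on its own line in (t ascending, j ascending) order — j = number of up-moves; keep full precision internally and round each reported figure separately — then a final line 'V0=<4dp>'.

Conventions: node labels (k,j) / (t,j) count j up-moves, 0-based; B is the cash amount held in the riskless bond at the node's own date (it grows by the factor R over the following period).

(0,0): Delta=0.0591 Bond=-7.8738
(1,0): Delta=0.0620 Bond=-8.8516
(1,1): Delta=0.0577 Bond=-8.0270
(2,0): Delta=0.0000 Bond=0.0000
(2,1): Delta=0.0908 Bond=-15.3087
(2,2): Delta=0.0423 Bond=-4.2138
(3,0): Delta=0.0000 Bond=0.0000
(3,1): Delta=0.0000 Bond=0.0000
(3,2): Delta=0.1331 Bond=-26.4760
(3,3): Delta=0.0000 Bond=9.4340
V0=3.9415

Risk-neutral probability p* = (R−d)/(u−d) = (1.06−0.87)/(1.18−0.87) = 0.6129.
Terminal payoffs: V(4,0)=0.0000, V(4,1)=0.0000, V(4,2)=0.0000, V(4,3)=10.0000, V(4,4)=10.0000
Node (3,0) S=131.7006: V=(p*·0.0000+(1−p*)·0.0000)/1.06=0.0000; Δ=(0.0000−0.0000)/(155.4067−114.5795)=0.0000; B=V−Δ·S=0.0000
Node (3,1) S=178.6284: V=(p*·0.0000+(1−p*)·0.0000)/1.06=0.0000; Δ=(0.0000−0.0000)/(210.7815−155.4067)=0.0000; B=V−Δ·S=0.0000
Node (3,2) S=242.2776: V=(p*·10.0000+(1−p*)·0.0000)/1.06=5.7821; Δ=(10.0000−0.0000)/(285.8876−210.7815)=0.1331; B=V−Δ·S=-26.4760
Node (3,3) S=328.6064: V=(p*·10.0000+(1−p*)·10.0000)/1.06=9.4340; Δ=(10.0000−10.0000)/(387.7556−285.8876)=0.0000; B=V−Δ·S=9.4340
Node (2,0) S=151.3800: V=(p*·0.0000+(1−p*)·0.0000)/1.06=0.0000; Δ=(0.0000−0.0000)/(178.6284−131.7006)=0.0000; B=V−Δ·S=0.0000
Node (2,1) S=205.3200: V=(p*·5.7821+(1−p*)·0.0000)/1.06=3.3433; Δ=(5.7821−0.0000)/(242.2776−178.6284)=0.0908; B=V−Δ·S=-15.3087
Node (2,2) S=278.4800: V=(p*·9.4340+(1−p*)·5.7821)/1.06=7.5664; Δ=(9.4340−5.7821)/(328.6064−242.2776)=0.0423; B=V−Δ·S=-4.2138
Node (1,0) S=174.0000: V=(p*·3.3433+(1−p*)·0.0000)/1.06=1.9331; Δ=(3.3433−0.0000)/(205.3200−151.3800)=0.0620; B=V−Δ·S=-8.8516
Node (1,1) S=236.0000: V=(p*·7.5664+(1−p*)·3.3433)/1.06=5.5959; Δ=(7.5664−3.3433)/(278.4800−205.3200)=0.0577; B=V−Δ·S=-8.0270
Node (0,0) S=200.0000: V=(p*·5.5959+(1−p*)·1.9331)/1.06=3.9415; Δ=(5.5959−1.9331)/(236.0000−174.0000)=0.0591; B=V−Δ·S=-7.8738
Sanity check at the root: Δ(0,0)·S0 + B(0,0) reproduces V0 = 3.9415.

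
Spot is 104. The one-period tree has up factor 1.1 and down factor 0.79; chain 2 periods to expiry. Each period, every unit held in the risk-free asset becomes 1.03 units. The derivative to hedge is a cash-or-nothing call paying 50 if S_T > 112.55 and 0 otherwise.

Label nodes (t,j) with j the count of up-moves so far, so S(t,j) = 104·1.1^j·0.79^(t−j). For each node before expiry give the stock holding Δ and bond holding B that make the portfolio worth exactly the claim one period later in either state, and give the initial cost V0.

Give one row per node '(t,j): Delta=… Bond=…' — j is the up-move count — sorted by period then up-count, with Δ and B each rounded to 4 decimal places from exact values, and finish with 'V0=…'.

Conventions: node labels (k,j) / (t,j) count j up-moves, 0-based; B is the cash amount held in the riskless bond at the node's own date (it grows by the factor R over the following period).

(0,0): Delta=1.1657 Bond=-92.9845
(1,0): Delta=0.0000 Bond=0.0000
(1,1): Delta=1.4099 Bond=-123.7081
V0=28.2485

Under the risk-neutral measure, an up-move has probability p* = (R−d)/(u−d) = 0.7742 and values discount at R = 1.03.
Terminal payoffs: V(2,0)=0.0000, V(2,1)=0.0000, V(2,2)=50.0000
(1,0): S=82.1600. Δ = (V_up−V_dn)/(S_up−S_dn) = (0.0000−0.0000)/(90.3760−64.9064) = 0.0000. V = [p*·0.0000 + (1−p*)·0.0000]/1.03 = 0.0000. B = V − Δ·S = 0.0000.
(1,1): S=114.4000. Δ = (V_up−V_dn)/(S_up−S_dn) = (50.0000−0.0000)/(125.8400−90.3760) = 1.4099. V = [p*·50.0000 + (1−p*)·0.0000]/1.03 = 37.5822. B = V − Δ·S = -123.7081.
(0,0): S=104.0000. Δ = (V_up−V_dn)/(S_up−S_dn) = (37.5822−0.0000)/(114.4000−82.1600) = 1.1657. V = [p*·37.5822 + (1−p*)·0.0000]/1.03 = 28.2485. B = V − Δ·S = -92.9845.
Verification: the root portfolio costs Δ(0,0)·S0 + B(0,0) = 28.2485, matching V0.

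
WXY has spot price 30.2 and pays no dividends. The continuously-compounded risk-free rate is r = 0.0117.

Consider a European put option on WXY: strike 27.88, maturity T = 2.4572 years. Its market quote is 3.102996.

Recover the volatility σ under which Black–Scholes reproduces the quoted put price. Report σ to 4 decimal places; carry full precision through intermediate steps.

sigma = 0.2524

At σ = 0.2524 the Black–Scholes value reproduces the quote:
σ√T = 0.2524·√2.4572 = 0.395649
d₁ = (ln(S/K) + (r+σ²/2)T) / (σ√T) = (ln(30.2/27.88) + (0.0117+0.2524²/2)·2.4572) / 0.395649 = (0.079932 + 0.107018) / 0.395649 = 0.472516
d₂ = d₁ − σ√T = 0.472516 − 0.395649 = 0.076868
e^{−rT} = 0.971660
N(−d₁) = 0.318279,  N(−d₂) = 0.469364
V = K·e^{−rT}·N(−d₂) − S·N(−d₁) = 12.715024 − 9.612028 = 3.102996 (the quoted price), and the Black–Scholes price is strictly increasing in σ, so σ is unique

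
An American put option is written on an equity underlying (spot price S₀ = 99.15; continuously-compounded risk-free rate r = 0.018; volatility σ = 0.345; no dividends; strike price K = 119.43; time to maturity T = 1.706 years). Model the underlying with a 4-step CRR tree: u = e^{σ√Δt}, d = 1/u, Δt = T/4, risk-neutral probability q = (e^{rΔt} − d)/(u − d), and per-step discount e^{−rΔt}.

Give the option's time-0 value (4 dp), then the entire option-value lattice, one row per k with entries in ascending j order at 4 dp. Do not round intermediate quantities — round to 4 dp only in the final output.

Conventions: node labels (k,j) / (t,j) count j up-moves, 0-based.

params: Δt=0.42650 u=1.25271 d=0.79827 q=0.46087 e^(-rΔt)=0.99235
t_4 payoffs: 79.1684 56.2482 20.2800 0.0000 0.0000
k=3: node(3,0) S=50.4361 payoff=68.9939 vs cont=68.0806 → 68.9939 [stop]  node(3,1) S=79.1484 payoff=40.2816 vs cont=39.3682 → 40.2816 [stop]  node(3,2) S=124.2062 payoff=0.0000 vs cont=10.8500 → 10.8500 [wait]  node(3,3) S=194.9145 payoff=0.0000 vs cont=0.0000 → 0.0000 [wait]
k=2: node(2,0) S=63.1818 payoff=56.2482 vs cont=55.3349 → 56.2482 [stop]  node(2,1) S=99.1500 payoff=20.2800 vs cont=26.5132 → 26.5132 [wait]  node(2,2) S=155.5943 payoff=0.0000 vs cont=5.8048 → 5.8048 [wait]
k=1: node(1,0) S=79.1484 payoff=40.2816 vs cont=42.2189 → 42.2189 [wait]  node(1,1) S=124.2062 payoff=0.0000 vs cont=16.8396 → 16.8396 [wait]
k=0: node(0,0) S=99.1500 payoff=20.2800 vs cont=30.2890 → 30.2890 [wait]

price = 30.2890
tree:
30.2890
42.2189 16.8396
56.2482 26.5132 5.8048
68.9939 40.2816 10.8500 0.0000
79.1684 56.2482 20.2800 0.0000 0.0000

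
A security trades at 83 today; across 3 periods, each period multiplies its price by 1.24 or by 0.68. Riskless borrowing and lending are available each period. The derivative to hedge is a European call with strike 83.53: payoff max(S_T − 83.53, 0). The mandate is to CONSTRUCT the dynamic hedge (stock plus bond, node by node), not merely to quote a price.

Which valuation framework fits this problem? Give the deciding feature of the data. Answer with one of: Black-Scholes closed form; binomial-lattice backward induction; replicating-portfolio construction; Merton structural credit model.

Key observation: a price alone would not answer the question — the per-node share/bond construction on the spot-83, 1.24/0.68 tree is required, and only the replicating-portfolio method yields it.

framework: replicating-portfolio construction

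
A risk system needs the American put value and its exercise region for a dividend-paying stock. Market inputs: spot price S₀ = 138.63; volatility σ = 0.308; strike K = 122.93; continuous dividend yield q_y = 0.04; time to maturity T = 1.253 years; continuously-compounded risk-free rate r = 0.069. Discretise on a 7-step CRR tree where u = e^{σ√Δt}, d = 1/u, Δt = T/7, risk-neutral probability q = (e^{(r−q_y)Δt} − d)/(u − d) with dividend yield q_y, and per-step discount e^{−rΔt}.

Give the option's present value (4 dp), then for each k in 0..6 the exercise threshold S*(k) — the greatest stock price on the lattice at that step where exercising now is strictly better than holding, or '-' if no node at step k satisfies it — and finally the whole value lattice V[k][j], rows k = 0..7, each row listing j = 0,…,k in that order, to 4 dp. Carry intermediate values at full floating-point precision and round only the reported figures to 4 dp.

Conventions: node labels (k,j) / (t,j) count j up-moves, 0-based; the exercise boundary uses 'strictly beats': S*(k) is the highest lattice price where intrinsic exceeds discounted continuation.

params: Δt=0.17900 u=1.13918 d=0.87782 q=0.48738 e^(-rΔt)=0.98772
t_7 payoffs: 67.2490 50.6708 29.1568 1.2373 0.0000 0.0000 0.0000 0.0000
t_6: node(6,0) S=63.4308 payoff=59.4992 vs cont=58.4428 → 59.4992 [stop]  node(6,1) S=82.3163 payoff=40.6137 vs cont=39.6920 → 40.6137 [stop]  node(6,2) S=106.8247 payoff=16.1053 vs cont=15.3585 → 16.1053 [stop]  node(6,3) S=138.6300 payoff=0.0000 vs cont=0.6265 → 0.6265 [wait]  node(6,4) S=179.9049 payoff=0.0000 vs cont=0.0000 → 0.0000 [wait]  node(6,5) S=233.4687 payoff=0.0000 vs cont=0.0000 → 0.0000 [wait]  node(6,6) S=302.9802 payoff=0.0000 vs cont=0.0000 → 0.0000 [wait]  ⇒ S*(6)=106.8247
t_5: node(5,0) S=72.2592 payoff=50.6708 vs cont=49.6774 → 50.6708 [stop]  node(5,1) S=93.7732 payoff=29.1568 vs cont=28.3169 → 29.1568 [stop]  node(5,2) S=121.6927 payoff=1.2373 vs cont=8.4561 → 8.4561 [wait]  node(5,3) S=157.9247 payoff=0.0000 vs cont=0.3172 → 0.3172 [wait]  node(5,4) S=204.9443 payoff=0.0000 vs cont=0.0000 → 0.0000 [wait]  node(5,5) S=265.9631 payoff=0.0000 vs cont=0.0000 → 0.0000 [wait]  ⇒ S*(5)=93.7732
t_4: node(4,0) S=82.3163 payoff=40.6137 vs cont=39.6920 → 40.6137 [stop]  node(4,1) S=106.8247 payoff=16.1053 vs cont=18.8336 → 18.8336 [wait]  node(4,2) S=138.6300 payoff=0.0000 vs cont=4.4343 → 4.4343 [wait]  node(4,3) S=179.9049 payoff=0.0000 vs cont=0.1606 → 0.1606 [wait]  node(4,4) S=233.4687 payoff=0.0000 vs cont=0.0000 → 0.0000 [wait]  ⇒ S*(4)=82.3163
t_3: node(3,0) S=93.7732 payoff=29.1568 vs cont=29.6303 → 29.6303 [wait]  node(3,1) S=121.6927 payoff=1.2373 vs cont=11.6706 → 11.6706 [wait]  node(3,2) S=157.9247 payoff=0.0000 vs cont=2.3225 → 2.3225 [wait]  node(3,3) S=204.9443 payoff=0.0000 vs cont=0.0813 → 0.0813 [wait]  ⇒ S*(3)=-
t_2: node(2,0) S=106.8247 payoff=16.1053 vs cont=20.6208 → 20.6208 [wait]  node(2,1) S=138.6300 payoff=0.0000 vs cont=7.0272 → 7.0272 [wait]  node(2,2) S=179.9049 payoff=0.0000 vs cont=1.2151 → 1.2151 [wait]  ⇒ S*(2)=-
t_1: node(1,0) S=121.6927 payoff=1.2373 vs cont=13.8237 → 13.8237 [wait]  node(1,1) S=157.9247 payoff=0.0000 vs cont=4.1430 → 4.1430 [wait]  ⇒ S*(1)=-
t_0: node(0,0) S=138.6300 payoff=0.0000 vs cont=8.9937 → 8.9937 [wait]  ⇒ S*(0)=-

price = 8.9937
boundary = - - - - 82.3163 93.7732 106.8247
tree:
8.9937
13.8237 4.1430
20.6208 7.0272 1.2151
29.6303 11.6706 2.3225 0.0813
40.6137 18.8336 4.4343 0.1606 0.0000
50.6708 29.1568 8.4561 0.3172 0.0000 0.0000
59.4992 40.6137 16.1053 0.6265 0.0000 0.0000 0.0000
67.2490 50.6708 29.1568 1.2373 0.0000 0.0000 0.0000 0.0000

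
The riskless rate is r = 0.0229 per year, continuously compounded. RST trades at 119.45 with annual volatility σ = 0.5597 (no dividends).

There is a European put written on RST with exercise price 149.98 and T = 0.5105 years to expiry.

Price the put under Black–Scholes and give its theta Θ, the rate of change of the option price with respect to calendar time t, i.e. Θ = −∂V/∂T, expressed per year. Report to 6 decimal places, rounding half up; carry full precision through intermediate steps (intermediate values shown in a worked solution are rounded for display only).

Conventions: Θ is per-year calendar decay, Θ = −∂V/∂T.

price = 38.569434
Θ = -15.001864

σ√T = 0.5597·√0.5105 = 0.399902
d₁ = (ln(S/K) + (r+σ²/2)T) / (σ√T) = (ln(119.45/149.98) + (0.0229+0.5597²/2)·0.5105) / 0.399902 = (-0.227604 + 0.091651) / 0.399902 = -0.339966
d₂ = d₁ − σ√T = -0.339966 − 0.399902 = -0.739868
e^{−rT} = 0.988378
N(−d₁) = 0.633059,  N(−d₂) = 0.770310
Put price V = K·e^{−rT}·N(−d₂) − S·N(−d₁) = 114.188325 − 75.618891 = 38.569434
φ(d₁) = (1/√(2π))·e^{−d₁²/2} = 0.376542
Θ = −S·φ(d₁)·σ/(2√T) + r·K·e^{−rT}·N(−d₂) = −17.616777 + 2.614913 = -15.001864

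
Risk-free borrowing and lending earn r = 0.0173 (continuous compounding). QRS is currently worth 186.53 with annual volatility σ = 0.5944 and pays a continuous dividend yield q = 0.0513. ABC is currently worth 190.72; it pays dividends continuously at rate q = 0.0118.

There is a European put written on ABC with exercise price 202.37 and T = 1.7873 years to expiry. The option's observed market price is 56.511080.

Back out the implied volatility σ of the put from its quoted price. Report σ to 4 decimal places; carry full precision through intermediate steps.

sigma = 0.5158

At σ = 0.5158 the Black–Scholes value reproduces the quote:
σ√T = 0.5158·√1.7873 = 0.689573
d₁ = (ln(S/K) + (r−q+σ²/2)T) / (σ√T) = (ln(190.72/202.37) + (0.0173−0.0118+0.5158²/2)·1.7873) / 0.689573 = (-0.059291 + 0.247585) / 0.689573 = 0.273059
d₂ = d₁ − σ√T = 0.273059 − 0.689573 = -0.416514
e^{−rT} = 0.969553
e^{−qT} = 0.979131
N(−d₁) = 0.392404,  N(−d₂) = 0.661483
V = K·e^{−rT}·N(−d₂) − S·e^{−qT}·N(−d₁) = 129.788509 − 73.277429 = 56.511080 (the observed quote) — the price is monotone increasing in volatility, hence this σ is the only solution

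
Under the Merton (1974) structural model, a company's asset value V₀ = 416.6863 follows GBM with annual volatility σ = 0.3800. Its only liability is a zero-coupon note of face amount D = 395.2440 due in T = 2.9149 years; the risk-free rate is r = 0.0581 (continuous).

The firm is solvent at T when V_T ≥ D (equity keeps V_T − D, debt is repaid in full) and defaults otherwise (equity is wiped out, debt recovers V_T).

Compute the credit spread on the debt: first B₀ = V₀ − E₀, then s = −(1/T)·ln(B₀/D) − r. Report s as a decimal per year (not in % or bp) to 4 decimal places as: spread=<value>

Equity is a call on the firm's assets struck at D = 395.2440:
d₁ = [ln(V₀/D) + (r + σ²/2)T] / (σ√T)
   = [ln(416.6863/395.2440) + (0.0581 + 0.5·0.3800²)·2.9149] / (0.3800·√2.9149)
   = [0.052830 + 0.379811] / 0.648777 = 0.666858
d₂ = d₁ − σ√T = 0.666858 − 0.648777 = 0.018081
N(d₁) = 0.747568,  N(d₂) = 0.507213,  e^(−rT) = 0.844209
E₀ = V₀·N(d₁) − D·e^(−rT)·N(d₂)
   = 416.6863·0.747568 − 395.2440·0.844209·0.507213 = 142.260684
B₀ = V₀ − E₀ = 416.6863 − 142.260684 = 274.425616
spread = −(1/T)·ln(B₀/D) − r = −(1/2.9149)·ln(274.425616/395.2440) − 0.0581 = 0.06705800

spread=0.0671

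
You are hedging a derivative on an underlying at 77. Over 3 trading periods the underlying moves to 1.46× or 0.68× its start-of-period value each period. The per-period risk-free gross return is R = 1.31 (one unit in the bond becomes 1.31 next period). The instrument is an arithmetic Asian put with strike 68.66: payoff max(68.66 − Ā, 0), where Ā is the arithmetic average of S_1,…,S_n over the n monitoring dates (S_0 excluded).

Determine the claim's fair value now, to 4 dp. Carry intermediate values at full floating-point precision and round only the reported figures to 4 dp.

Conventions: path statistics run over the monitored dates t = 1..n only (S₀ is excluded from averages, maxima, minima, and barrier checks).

price = 0.5029

Risk-neutral up-probability p* = (R−d)/(u−d) = (1.31−0.68)/(1.46−0.68) = 0.8077; the claim prices as the p*-weighted sum of path payoffs discounted by R^3.
Enumerate all 2^3 = 8 price paths (U = up ×1.46, D = down ×0.68); each path with k up-moves has probability p*^k·(1−p*)^(3−k).
DDD: Ā=37.3920, payoff=31.2680, prob=0.007112
UDD: Ā=80.2829, payoff=0.0000, prob=0.029870
DUD: Ā=60.2629, payoff=8.3971, prob=0.029870
UUD: Ā=129.3879, payoff=0.0000, prob=0.125455
DDU: Ā=46.6493, payoff=22.0107, prob=0.029870
UDU: Ā=100.1587, payoff=0.0000, prob=0.125455
DUU: Ā=80.1387, payoff=0.0000, prob=0.125455
UUU: Ā=172.0626, payoff=0.0000, prob=0.526912
Price = Σ prob·payoff / R^3 = 1.130668 / 2.248091 = 0.5029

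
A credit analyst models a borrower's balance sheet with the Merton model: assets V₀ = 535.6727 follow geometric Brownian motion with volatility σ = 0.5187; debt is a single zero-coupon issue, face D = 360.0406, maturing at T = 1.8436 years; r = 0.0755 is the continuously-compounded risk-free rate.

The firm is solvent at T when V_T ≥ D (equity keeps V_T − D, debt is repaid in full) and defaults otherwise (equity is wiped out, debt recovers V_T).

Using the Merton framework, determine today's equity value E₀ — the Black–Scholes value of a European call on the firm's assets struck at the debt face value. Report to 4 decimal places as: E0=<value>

E0=258.1873

Work the structural quantities from V₀ = 535.6727 against face 360.0406:
d₁ = [ln(V₀/D) + (r + σ²/2)T] / (σ√T)
   = [ln(535.6727/360.0406) + (0.0755 + 0.5·0.5187²)·1.8436] / (0.5187·√1.8436)
   = [0.397307 + 0.387202] / 0.704287 = 1.113905
d₂ = d₁ − σ√T = 1.113905 − 0.704287 = 0.409618
N(d₁) = 0.867340,  N(d₂) = 0.658957,  e^(−rT) = 0.870061
E₀ = V₀·N(d₁) − D·e^(−rT)·N(d₂)
   = 535.6727·0.867340 − 360.0406·0.870061·0.658957 = 258.187278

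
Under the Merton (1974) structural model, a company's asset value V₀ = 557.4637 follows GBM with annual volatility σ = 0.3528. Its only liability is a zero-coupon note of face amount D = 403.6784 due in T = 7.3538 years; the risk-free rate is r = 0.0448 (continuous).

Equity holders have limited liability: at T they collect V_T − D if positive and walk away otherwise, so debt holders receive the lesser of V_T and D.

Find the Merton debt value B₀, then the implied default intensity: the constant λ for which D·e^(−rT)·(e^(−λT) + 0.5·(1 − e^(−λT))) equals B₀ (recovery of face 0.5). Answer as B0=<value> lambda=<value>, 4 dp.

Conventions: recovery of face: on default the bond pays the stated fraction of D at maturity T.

B0=237.1558 lambda=0.0621

Equity is a call on the firm's assets struck at D = 403.6784:
d₁ = [ln(V₀/D) + (r + σ²/2)T] / (σ√T)
   = [ln(557.4637/403.6784) + (0.0448 + 0.5·0.3528²)·7.3538] / (0.3528·√7.3538)
   = [0.322779 + 0.787106] / 0.956719 = 1.160095
d₂ = d₁ − σ√T = 1.160095 − 0.956719 = 0.203376
N(d₁) = 0.876995,  N(d₂) = 0.580579,  e^(−rT) = 0.719319
E₀ = V₀·N(d₁) − D·e^(−rT)·N(d₂)
   = 557.4637·0.876995 − 403.6784·0.719319·0.580579 = 320.307941
B₀ = V₀ − E₀ = 557.4637 − 320.307941 = 237.155759
e^(−λT) = (B₀·e^(rT)/D − 0.5)/(1 − 0.5) = (237.1558·1.390204/403.6784 − 0.5)/0.5 = 0.63345305
λ = −ln(0.63345305)/7.3538 = 0.062086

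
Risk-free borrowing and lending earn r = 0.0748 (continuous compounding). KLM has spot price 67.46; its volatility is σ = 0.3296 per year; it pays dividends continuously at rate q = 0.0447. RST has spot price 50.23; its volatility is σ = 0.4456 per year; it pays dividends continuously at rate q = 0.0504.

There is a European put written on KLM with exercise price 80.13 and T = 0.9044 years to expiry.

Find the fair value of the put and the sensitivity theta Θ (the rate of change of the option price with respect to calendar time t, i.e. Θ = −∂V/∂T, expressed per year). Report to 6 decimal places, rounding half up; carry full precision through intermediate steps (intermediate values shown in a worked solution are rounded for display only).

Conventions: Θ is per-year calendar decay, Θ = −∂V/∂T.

price = 14.651771
Θ = -1.969657

σ√T = 0.3296·√0.9044 = 0.313449
d₁ = (ln(S/K) + (r−q+σ²/2)T) / (σ√T) = (ln(67.46/80.13) + (0.0748−0.0447+0.3296²/2)·0.9044) / 0.313449 = (-0.172115 + 0.076348) / 0.313449 = -0.305529
d₂ = d₁ − σ√T = -0.305529 − 0.313449 = -0.618978
e^{−rT} = 0.934588
e^{−qT} = 0.960380
N(−d₁) = 0.620018,  N(−d₂) = 0.732035
Put price V = K·e^{−rT}·N(−d₂) − S·e^{−qT}·N(−d₁) = 54.821020 − 40.169248 = 14.651771
φ(d₁) = (1/√(2π))·e^{−d₁²/2} = 0.380750
Θ = −S·e^{−qT}·φ(d₁)·σ/(2√T) − q·S·e^{−qT}·N(−d₁) + r·K·e^{−rT}·N(−d₂) = −4.274704 − 1.795565 + 4.100612 = -1.969657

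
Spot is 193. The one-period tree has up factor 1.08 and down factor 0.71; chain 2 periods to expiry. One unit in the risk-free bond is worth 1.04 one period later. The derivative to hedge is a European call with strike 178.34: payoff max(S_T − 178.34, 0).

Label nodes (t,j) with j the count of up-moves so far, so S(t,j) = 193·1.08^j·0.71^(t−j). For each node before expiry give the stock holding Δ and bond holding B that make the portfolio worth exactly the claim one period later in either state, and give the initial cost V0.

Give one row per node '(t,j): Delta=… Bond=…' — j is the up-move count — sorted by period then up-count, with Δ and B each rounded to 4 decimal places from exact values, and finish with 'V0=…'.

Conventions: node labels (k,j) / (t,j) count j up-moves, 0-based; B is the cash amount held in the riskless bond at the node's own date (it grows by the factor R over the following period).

Risk-neutral probability p* = (R−d)/(u−d) = (1.04−0.71)/(1.08−0.71) = 0.8919.
Terminal payoffs: V(2,0)=0.0000, V(2,1)=0.0000, V(2,2)=46.7752
  t=1,j=0: stock 137.0300 → up 147.9924 (V=0.0000), down 97.2913 (V=0.0000). Price 0.0000; hedge Δ=0.0000, bond B=0.0000.
  t=1,j=1: stock 208.4400 → up 225.1152 (V=46.7752), down 147.9924 (V=0.0000). Price 40.1139; hedge Δ=0.6065, bond B=-86.3056.
  t=0,j=0: stock 193.0000 → up 208.4400 (V=40.1139), down 137.0300 (V=0.0000). Price 34.4012; hedge Δ=0.5617, bond B=-74.0147.
As a check, the time-0 holding Δ(0,0)·S0 + B(0,0) comes to 34.4012 — exactly V0.

(0,0): Delta=0.5617 Bond=-74.0147
(1,0): Delta=0.0000 Bond=0.0000
(1,1): Delta=0.6065 Bond=-86.3056
V0=34.4012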